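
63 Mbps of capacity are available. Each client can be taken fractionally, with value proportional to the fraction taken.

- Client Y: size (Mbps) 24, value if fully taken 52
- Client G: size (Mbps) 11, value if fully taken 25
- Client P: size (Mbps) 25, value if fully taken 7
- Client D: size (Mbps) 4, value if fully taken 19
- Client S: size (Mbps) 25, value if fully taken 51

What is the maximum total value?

144.96

Best value per unit of size first: Client D 19/4≈4.75, Client G 25/11≈2.27, Client Y 52/24≈2.17, Client S 51/25≈2.04, Client P 7/25≈0.28.
All 4 Mbps of Client D fit (value 19) → 59 remain.
Client G: take in full, 11 Mbps for value 25 → 48 left.
Take all of Client Y (24 Mbps, value 52) → 24 Mbps left.
24 Mbps left: a 24/25 share of Client S gives 51×24/25 = 48.96.
Total value = 144.96.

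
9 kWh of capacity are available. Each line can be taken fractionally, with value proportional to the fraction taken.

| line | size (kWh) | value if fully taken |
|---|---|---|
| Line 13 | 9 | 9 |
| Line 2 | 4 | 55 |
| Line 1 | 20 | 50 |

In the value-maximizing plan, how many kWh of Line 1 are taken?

Sort by value density: Line 2 55/4≈13.8, Line 1 50/20≈2.5, Line 13 9/9≈1.
Line 2: take in full, 4 kWh for value 55 → 5 left.
Fill the last 5 kWh with part of Line 1: 5/20 of it earns 12.5.

5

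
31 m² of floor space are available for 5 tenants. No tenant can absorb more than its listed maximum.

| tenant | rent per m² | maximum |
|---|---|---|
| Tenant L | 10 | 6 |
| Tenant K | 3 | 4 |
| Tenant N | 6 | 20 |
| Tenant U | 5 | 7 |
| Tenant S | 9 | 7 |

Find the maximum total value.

Order the tenants by rent per m²: Tenant L 10 > Tenant S 9 > Tenant N 6 > Tenant U 5 > Tenant K 3.
Tenant L takes 6 to reach its cap of 6 ; 25 left.
Tenant S: +7 to 7 (cap) ; 18 left.
Tenant N has room for 20 but only 18 remain, so it gets 18.
Total = 10×6 + 6×18 + 9×7 = 231.

231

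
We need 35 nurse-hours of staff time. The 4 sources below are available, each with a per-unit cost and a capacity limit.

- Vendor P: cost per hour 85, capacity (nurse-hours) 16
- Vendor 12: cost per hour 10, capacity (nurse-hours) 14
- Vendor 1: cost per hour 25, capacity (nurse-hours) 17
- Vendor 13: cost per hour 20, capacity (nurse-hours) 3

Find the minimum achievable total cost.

710

Use sources in increasing cost order.
Take 14 from Vendor 12 at 10 — need 21 more.
Vendor 13 (20): use full 3 — 18 nurse-hours to go.
Vendor 1 at 25: take all 17 nurse-hours — 1 still needed.
Take 1 from Vendor P at 85 to finish.
Cost = 14×10 + 3×20 + 17×25 + 1×85 = 710.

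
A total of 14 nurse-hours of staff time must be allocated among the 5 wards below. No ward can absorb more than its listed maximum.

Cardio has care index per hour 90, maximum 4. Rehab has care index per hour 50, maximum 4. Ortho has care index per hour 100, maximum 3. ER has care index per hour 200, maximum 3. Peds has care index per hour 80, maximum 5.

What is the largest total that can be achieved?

Rank by care index per hour: ER 200 > Ortho 100 > Cardio 90 > Peds 80 > Rehab 50.
ER takes 3 to reach its cap of 3 — 11 left.
Ortho takes 3 to reach its cap of 3 — 8 left.
Cardio: +4 to 4 (cap) — 4 left.
Peds: +4 (room for 5) → 4. Pool exhausted.
Total = 90×4 + 100×3 + 200×3 + 80×4 = 1580.

1580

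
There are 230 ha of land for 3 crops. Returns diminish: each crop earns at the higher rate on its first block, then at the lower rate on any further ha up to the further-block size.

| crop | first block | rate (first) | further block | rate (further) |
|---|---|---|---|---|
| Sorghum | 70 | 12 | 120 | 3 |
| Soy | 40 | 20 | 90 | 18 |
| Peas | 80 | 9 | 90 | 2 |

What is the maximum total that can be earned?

Order all 6 blocks by rate: Soy/T1 20 > Soy/T2 18 > Sorghum/T1 12 > Peas/T1 9 > Sorghum/T2 3 > Peas/T2 2.
Fill Soy T1 block (40 at 20) → 190 left.
Soy T2 at 18: fill all 90 → 100 left.
Sorghum/T1 (12): +70 → 30 left.
Peas T1 at 9: only 30 left, fill 30.
Total = 20×40 + 18×90 + 12×70 + 9×30 = 3530.

3530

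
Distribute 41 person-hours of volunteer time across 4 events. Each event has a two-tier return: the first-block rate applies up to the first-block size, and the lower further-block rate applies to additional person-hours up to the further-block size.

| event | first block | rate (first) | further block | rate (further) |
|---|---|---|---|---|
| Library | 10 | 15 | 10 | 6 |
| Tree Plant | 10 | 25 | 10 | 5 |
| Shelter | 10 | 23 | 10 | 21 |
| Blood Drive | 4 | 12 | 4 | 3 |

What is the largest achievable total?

852

Rank every tier by rate: Tree Plant/tier1 25 > Shelter/tier1 23 > Shelter/tier2 21 > Library/tier1 15 > Blood Drive/tier1 12 > Library/tier2 6 > Tree Plant/tier2 5 > Blood Drive/tier2 3.
Tree Plant/tier1 (25): +10 — 31 left.
Shelter tier1 at 23: fill all 10 — 21 left.
Shelter tier2 at 21: fill all 10 — 11 left.
Fill Library tier1 block (10 at 15) — 1 left.
1 remain; put them into Blood Drive tier1 at 12.
Total = 25×10 + 23×10 + 21×10 + 15×10 + 12×1 = 852.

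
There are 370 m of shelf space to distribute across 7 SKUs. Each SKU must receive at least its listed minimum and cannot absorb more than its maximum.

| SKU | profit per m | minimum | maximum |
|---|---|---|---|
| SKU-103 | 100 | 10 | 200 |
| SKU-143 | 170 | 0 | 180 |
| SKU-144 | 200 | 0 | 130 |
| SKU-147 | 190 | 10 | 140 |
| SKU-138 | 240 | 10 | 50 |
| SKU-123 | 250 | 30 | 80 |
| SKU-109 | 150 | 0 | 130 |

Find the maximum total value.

78000

Meeting every minimum uses 10+0+0+10+10+30+0 = 60 m, leaving 310.
Highest profit per m first: SKU-123 250 > SKU-138 240 > SKU-144 200 > SKU-147 190 > SKU-143 170 > SKU-109 150 > SKU-103 100.
SKU-123: +50 to 80 (cap) → 260 left.
SKU-138 takes 40 more to reach its cap of 50 → 220 left.
SKU-144 takes 130 more to reach its cap of 130 → 90 left.
Only 90 left; SKU-147 takes them to reach 100.
Total = 100×10 + 200×130 + 190×100 + 240×50 + 250×80 = 78000.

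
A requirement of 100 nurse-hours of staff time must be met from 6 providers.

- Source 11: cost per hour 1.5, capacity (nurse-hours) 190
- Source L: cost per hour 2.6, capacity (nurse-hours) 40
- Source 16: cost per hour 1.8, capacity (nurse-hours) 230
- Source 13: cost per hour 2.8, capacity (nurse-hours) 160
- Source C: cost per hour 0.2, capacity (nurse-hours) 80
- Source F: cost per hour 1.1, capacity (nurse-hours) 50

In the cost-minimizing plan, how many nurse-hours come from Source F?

Use providers in increasing cost order.
Take 80 from Source C at 0.2 — need 20 more.
Take 20 from Source F at 1.1 to finish.
Source 11, Source 16, Source L, Source 13: unused.

20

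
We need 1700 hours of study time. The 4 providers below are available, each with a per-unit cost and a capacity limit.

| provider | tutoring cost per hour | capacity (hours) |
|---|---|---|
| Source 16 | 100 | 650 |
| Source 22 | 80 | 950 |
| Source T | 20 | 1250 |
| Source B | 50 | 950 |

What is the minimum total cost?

Fill from the cheapest provider first.
Take 1250 from Source T at 20 — need 450 more.
Source B (50): take the remaining 450 — done.
Source 22, Source 16: unused.
Cost = 1250×20 + 450×50 = 47500.

47500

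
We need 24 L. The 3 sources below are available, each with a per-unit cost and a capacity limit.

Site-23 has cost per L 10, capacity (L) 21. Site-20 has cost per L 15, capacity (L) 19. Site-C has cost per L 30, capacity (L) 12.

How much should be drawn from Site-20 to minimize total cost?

3

Fill from the cheapest source first.
Site-23 at 10: take all 21 L — 3 still needed.
Site-20 at 15: take 3 of its 19 — requirement met.
Site-C: unused.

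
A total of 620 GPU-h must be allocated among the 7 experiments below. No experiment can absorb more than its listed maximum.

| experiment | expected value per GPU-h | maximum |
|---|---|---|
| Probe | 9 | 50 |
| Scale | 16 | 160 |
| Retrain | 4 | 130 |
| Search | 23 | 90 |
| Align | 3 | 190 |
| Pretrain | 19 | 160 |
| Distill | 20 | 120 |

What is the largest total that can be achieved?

10680

Rank by expected value per GPU-h: Search 23 > Distill 20 > Pretrain 19 > Scale 16 > Probe 9 > Retrain 4 > Align 3.
Search: +90 to 90 (cap) ; 530 left.
Distill: +120 to 120 (cap) ; 410 left.
Pretrain: +160 to 160 (cap) ; 250 left.
Scale: +160 to 160 (cap) ; 90 left.
Probe: +50 to 50 (cap) ; 40 left.
Retrain has room for 130 but only 40 remain, so it gets 40.
Total = 9×50 + 16×160 + 4×40 + 23×90 + 19×160 + 20×120 = 10680.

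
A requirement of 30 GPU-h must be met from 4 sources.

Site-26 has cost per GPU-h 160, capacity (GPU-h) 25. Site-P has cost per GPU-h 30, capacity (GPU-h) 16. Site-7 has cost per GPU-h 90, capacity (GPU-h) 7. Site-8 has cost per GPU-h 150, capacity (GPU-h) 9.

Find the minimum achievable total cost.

Use sources in increasing cost order.
Take 16 from Site-P at 30 — need 14 more.
Site-7 (90): use full 7 — 7 GPU-h to go.
Site-8 (150): take the remaining 7 — done.
Site-26: unused.
Cost = 16×30 + 7×90 + 7×150 = 2160.

2160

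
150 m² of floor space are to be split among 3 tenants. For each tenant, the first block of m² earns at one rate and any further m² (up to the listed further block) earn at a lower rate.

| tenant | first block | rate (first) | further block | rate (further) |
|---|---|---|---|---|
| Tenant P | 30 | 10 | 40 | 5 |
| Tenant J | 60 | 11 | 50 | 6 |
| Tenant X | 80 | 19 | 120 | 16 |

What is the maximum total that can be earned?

Order all 6 blocks by rate: Tenant X/tier1 19 > Tenant X/tier2 16 > Tenant J/tier1 11 > Tenant P/tier1 10 > Tenant J/tier2 6 > Tenant P/tier2 5.
Tenant X tier1 at 19: fill all 80 — 70 left.
Tenant X/tier2: +70 of 120 at 16; pool empty.
Total = 19×80 + 16×70 = 2640.

2640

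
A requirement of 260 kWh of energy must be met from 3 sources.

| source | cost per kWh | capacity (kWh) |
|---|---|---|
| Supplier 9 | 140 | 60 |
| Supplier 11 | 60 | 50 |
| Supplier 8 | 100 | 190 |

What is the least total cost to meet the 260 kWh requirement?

Fill from the cheapest source first.
Supplier 11 at 60: take all 50 kWh ; 210 still needed.
Supplier 8 at 100: take all 190 kWh ; 20 still needed.
Supplier 9 (140): take the remaining 20 ; done.
Cost = 50×60 + 190×100 + 20×140 = 24800.

24800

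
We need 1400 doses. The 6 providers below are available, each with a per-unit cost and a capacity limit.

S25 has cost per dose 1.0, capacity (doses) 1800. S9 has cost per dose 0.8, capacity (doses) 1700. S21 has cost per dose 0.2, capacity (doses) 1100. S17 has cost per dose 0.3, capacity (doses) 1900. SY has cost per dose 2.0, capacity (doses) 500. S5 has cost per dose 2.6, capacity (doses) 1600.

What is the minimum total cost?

310

Use providers in increasing cost order.
S21 at 0.2: take all 1100 doses ; 300 still needed.
Take 300 from S17 at 0.3 to finish.
S9, S25, SY, S5: unused.
Cost = 1100×0.2 + 300×0.3 = 310.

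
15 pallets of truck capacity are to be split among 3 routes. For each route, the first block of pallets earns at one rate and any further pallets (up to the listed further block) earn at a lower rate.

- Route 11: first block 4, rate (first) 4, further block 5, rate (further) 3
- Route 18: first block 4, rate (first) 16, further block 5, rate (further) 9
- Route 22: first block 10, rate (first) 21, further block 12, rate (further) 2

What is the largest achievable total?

283

Rank every tier by rate: Route 22/tier1 21 > Route 18/tier1 16 > Route 18/tier2 9 > Route 11/tier1 4 > Route 11/tier2 3 > Route 22/tier2 2.
Fill Route 22 tier1 block (10 at 21) ; 5 left.
Route 18 tier1 at 16: fill all 4 ; 1 left.
Route 18/tier2: +1 of 5 at 9; pool empty.
Total = 21×10 + 16×4 + 9×1 = 283.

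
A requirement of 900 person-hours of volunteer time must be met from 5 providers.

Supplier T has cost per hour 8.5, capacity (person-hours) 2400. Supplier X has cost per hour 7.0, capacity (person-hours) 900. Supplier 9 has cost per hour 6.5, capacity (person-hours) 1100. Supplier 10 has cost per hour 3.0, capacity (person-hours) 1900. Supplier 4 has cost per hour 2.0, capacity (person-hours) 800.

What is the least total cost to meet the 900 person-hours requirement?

Cheapest first:
Supplier 4 (2.0): use full 800 ; 100 person-hours to go.
Supplier 10 (3.0): take the remaining 100 ; done.
Supplier 9, Supplier X, Supplier T: unused.
Cost = 800×2.0 + 100×3.0 = 1900.

1900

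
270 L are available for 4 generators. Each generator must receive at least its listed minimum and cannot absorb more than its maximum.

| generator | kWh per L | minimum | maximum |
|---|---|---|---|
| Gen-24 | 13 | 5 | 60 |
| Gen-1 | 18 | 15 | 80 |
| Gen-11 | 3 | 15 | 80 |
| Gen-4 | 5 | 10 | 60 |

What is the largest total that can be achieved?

2730

Meeting every minimum uses 5+15+15+10 = 45 L, leaving 225.
Rank by kWh per L: Gen-1 18 > Gen-24 13 > Gen-4 5 > Gen-11 3.
Gen-1: +65 to 80 (cap) ; 160 left.
Gen-24 takes 55 more to reach its cap of 60 ; 105 left.
Gen-4 takes 50 more to reach its cap of 60 ; 55 left.
Gen-11 has room for 65 more but only 55 remain, so it gets 70.
Total = 13×60 + 18×80 + 3×70 + 5×60 = 2730.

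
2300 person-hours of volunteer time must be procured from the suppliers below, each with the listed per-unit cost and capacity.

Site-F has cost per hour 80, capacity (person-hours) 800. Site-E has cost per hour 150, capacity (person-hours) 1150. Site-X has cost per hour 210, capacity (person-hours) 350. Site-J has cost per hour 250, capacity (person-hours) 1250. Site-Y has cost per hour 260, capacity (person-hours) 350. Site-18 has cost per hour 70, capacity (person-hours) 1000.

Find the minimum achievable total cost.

Fill from the cheapest supplier first.
Site-18 (70): use full 1000 — 1300 person-hours to go.
Site-F at 80: take all 800 person-hours — 500 still needed.
Take 500 from Site-E at 150 to finish.
Site-X, Site-J, Site-Y: unused.
Cost = 1000×70 + 800×80 + 500×150 = 209000.

209000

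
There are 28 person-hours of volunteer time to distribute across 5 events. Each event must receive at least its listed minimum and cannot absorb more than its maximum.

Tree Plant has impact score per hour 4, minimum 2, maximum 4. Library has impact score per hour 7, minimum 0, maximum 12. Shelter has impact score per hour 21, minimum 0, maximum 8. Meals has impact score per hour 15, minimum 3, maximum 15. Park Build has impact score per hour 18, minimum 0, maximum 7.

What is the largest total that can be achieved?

467

Meeting every minimum uses 2+0+0+3+0 = 5 person-hours, leaving 23.
Rank by impact score per hour: Shelter 21 > Park Build 18 > Meals 15 > Library 7 > Tree Plant 4.
Shelter takes 8 more to reach its cap of 8 ; 15 left.
Park Build takes 7 more to reach its cap of 7 ; 8 left.
Meals has room for 12 more but only 8 remain, so it gets 11.
Total = 4×2 + 21×8 + 15×11 + 18×7 = 467.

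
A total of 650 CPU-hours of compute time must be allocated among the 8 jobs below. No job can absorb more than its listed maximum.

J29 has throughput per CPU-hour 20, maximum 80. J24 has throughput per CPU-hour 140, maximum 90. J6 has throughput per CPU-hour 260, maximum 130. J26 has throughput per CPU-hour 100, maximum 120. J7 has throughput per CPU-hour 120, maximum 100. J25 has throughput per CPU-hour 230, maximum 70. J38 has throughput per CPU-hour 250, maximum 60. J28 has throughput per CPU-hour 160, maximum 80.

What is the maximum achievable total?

Highest throughput per CPU-hour first: J6 260 > J38 250 > J25 230 > J28 160 > J24 140 > J7 120 > J26 100 > J29 20.
J6 takes 130 to reach its cap of 130 — 520 left.
J38: +60 to 60 (cap) — 460 left.
Give J25 70 to hit its cap of 70 — 390 left.
Give J28 80 to hit its cap of 80 — 310 left.
J24: +90 to 90 (cap) — 220 left.
J7 takes 100 to reach its cap of 100 — 120 left.
Give J26 120 to hit its cap of 120 — 0 left.
Total = 140×90 + 260×130 + 100×120 + 120×100 + 230×70 + 250×60 + 160×80 = 114300.

114300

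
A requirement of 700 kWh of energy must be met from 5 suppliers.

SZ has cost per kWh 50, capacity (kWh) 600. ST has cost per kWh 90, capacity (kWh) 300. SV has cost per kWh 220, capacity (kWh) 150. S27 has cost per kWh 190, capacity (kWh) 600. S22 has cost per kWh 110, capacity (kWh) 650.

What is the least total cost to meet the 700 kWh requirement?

39000

Fill from the cheapest supplier first.
Take 600 from SZ at 50 ; need 100 more.
Take 100 from ST at 90 to finish.
S22, S27, SV: unused.
Cost = 600×50 + 100×90 = 39000.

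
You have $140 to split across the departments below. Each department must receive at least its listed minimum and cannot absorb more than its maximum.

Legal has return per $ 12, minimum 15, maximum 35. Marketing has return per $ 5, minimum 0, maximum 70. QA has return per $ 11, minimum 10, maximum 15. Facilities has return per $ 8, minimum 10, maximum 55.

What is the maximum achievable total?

Meeting every minimum uses 15+0+10+10 = 35 $, leaving 105.
Highest return per $ first: Legal 12 > QA 11 > Facilities 8 > Marketing 5.
Give Legal 20 more to hit its cap of 35 ; 85 left.
QA: +5 to 15 (cap) ; 80 left.
Facilities takes 45 more to reach its cap of 55 ; 35 left.
Only 35 left; Marketing takes them to reach 35.
Total = 12×35 + 5×35 + 11×15 + 8×55 = 1200.

1200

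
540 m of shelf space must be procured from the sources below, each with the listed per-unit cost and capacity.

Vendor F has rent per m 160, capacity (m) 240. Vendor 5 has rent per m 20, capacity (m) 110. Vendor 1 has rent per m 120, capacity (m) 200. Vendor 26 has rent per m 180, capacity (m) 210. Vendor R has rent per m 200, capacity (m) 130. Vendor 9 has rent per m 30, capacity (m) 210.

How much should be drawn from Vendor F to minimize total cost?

Fill from the cheapest source first.
Take 110 from Vendor 5 at 20 ; need 430 more.
Take 210 from Vendor 9 at 30 ; need 220 more.
Vendor 1 (120): use full 200 ; 20 m to go.
Vendor F at 160: take 20 of its 240 ; requirement met.
Vendor 26, Vendor R: unused.

20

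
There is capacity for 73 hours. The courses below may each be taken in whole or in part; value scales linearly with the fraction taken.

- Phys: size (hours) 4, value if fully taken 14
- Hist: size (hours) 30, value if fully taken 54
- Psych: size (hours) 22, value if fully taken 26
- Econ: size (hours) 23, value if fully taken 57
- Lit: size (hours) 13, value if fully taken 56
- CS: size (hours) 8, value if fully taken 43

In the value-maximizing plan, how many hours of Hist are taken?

25

Rank by value-to-size ratio: CS 43/8≈5.38, Lit 56/13≈4.31, Phys 14/4≈3.5, Econ 57/23≈2.48, Hist 54/30≈1.8, Psych 26/22≈1.18.
All 8 hours of CS fit (value 43) → 65 remain.
Lit: take in full, 13 hours for value 56 → 52 left.
All 4 hours of Phys fit (value 14) → 48 remain.
Econ: take in full, 23 hours for value 57 → 25 left.
25 hours left: a 25/30 share of Hist gives 54×25/30 = 45.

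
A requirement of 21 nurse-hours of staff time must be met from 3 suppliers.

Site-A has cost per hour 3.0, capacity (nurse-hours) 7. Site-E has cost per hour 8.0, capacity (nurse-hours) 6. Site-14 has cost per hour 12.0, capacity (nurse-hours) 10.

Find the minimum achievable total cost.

165

Use suppliers in increasing cost order.
Site-A (3.0): use full 7 — 14 nurse-hours to go.
Site-E (8.0): use full 6 — 8 nurse-hours to go.
Take 8 from Site-14 at 12.0 to finish.
Cost = 7×3.0 + 6×8.0 + 8×12.0 = 165.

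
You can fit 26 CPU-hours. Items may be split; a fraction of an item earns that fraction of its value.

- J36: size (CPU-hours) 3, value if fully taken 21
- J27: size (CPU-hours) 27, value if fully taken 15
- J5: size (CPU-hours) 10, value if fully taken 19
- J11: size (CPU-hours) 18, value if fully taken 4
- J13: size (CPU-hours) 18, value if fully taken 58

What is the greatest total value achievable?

Sort by value density: J36 21/3≈7, J13 58/18≈3.22, J5 19/10≈1.9, J27 15/27≈0.556, J11 4/18≈0.222.
J36: take in full, 3 CPU-hours for value 21 ; 23 left.
All 18 CPU-hours of J13 fit (value 58) ; 5 remain.
Fill the last 5 CPU-hours with part of J5: 5/10 of it earns 9.5.
Total value = 88.5.

88.5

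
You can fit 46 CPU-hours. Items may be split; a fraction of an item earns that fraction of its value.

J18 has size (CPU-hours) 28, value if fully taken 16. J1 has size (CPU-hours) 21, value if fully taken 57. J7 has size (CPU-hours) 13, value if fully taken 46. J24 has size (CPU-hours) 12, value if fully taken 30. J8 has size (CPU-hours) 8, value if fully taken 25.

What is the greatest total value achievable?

138

Best value per unit of size first: J7 46/13≈3.54, J8 25/8≈3.12, J1 57/21≈2.71, J24 30/12≈2.5, J18 16/28≈0.571.
Take all of J7 (13 CPU-hours, value 46) → 33 CPU-hours left.
J8: take in full, 8 CPU-hours for value 25 → 25 left.
Take all of J1 (21 CPU-hours, value 57) → 4 CPU-hours left.
4 CPU-hours left: a 4/12 share of J24 gives 30×4/12 = 10.
Total value = 138.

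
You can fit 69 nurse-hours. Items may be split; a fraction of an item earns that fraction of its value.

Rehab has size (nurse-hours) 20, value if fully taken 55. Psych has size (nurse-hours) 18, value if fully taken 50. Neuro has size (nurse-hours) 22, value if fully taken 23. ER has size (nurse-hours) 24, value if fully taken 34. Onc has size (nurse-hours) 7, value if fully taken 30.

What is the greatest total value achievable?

Rank by value-to-size ratio: Onc 30/7≈4.29, Psych 50/18≈2.78, Rehab 55/20≈2.75, ER 34/24≈1.42, Neuro 23/22≈1.05.
All 7 nurse-hours of Onc fit (value 30) — 62 remain.
Take all of Psych (18 nurse-hours, value 50) — 44 nurse-hours left.
Take all of Rehab (20 nurse-hours, value 55) — 24 nurse-hours left.
All 24 nurse-hours of ER fit (value 34) — 0 remain.
Total value = 169.

169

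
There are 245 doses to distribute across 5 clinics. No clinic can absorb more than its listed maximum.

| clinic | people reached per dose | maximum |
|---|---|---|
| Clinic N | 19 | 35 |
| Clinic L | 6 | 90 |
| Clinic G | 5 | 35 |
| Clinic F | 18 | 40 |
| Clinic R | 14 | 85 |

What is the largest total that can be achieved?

Order the clinics by people reached per dose: Clinic N 19 > Clinic F 18 > Clinic R 14 > Clinic L 6 > Clinic G 5.
Clinic N takes 35 to reach its cap of 35 → 210 left.
Clinic F takes 40 to reach its cap of 40 → 170 left.
Clinic R: +85 to 85 (cap) → 85 left.
Only 85 left; Clinic L takes them to reach 85.
Total = 19×35 + 6×85 + 18×40 + 14×85 = 3085.

3085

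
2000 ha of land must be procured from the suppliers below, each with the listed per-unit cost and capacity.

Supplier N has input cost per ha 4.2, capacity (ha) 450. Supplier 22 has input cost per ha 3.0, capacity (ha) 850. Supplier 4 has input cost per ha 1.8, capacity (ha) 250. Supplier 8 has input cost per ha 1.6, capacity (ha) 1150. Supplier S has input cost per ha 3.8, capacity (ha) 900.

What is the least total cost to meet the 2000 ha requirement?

Use suppliers in increasing cost order.
Supplier 8 (1.6): use full 1150 — 850 ha to go.
Supplier 4 (1.8): use full 250 — 600 ha to go.
Supplier 22 (3.0): take the remaining 600 — done.
Supplier S, Supplier N: unused.
Cost = 1150×1.6 + 250×1.8 + 600×3.0 = 4090.

4090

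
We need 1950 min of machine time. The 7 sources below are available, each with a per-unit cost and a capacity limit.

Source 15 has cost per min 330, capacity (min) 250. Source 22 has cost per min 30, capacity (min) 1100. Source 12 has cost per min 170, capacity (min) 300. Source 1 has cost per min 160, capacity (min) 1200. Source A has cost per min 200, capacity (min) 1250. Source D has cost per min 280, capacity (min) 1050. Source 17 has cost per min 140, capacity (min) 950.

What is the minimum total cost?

152000

Fill from the cheapest source first.
Source 22 at 30: take all 1100 min — 850 still needed.
Take 850 from Source 17 at 140 to finish.
Source 1, Source 12, Source A, Source D, Source 15: unused.
Cost = 1100×30 + 850×140 = 152000.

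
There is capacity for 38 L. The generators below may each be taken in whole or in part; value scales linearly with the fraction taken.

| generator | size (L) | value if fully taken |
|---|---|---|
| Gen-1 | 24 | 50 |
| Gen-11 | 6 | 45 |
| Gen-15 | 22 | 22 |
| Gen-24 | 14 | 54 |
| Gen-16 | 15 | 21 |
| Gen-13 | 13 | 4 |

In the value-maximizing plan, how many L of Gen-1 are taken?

Best value per unit of size first: Gen-11 45/6≈7.5, Gen-24 54/14≈3.86, Gen-1 50/24≈2.08, Gen-16 21/15≈1.4, Gen-15 22/22≈1, Gen-13 4/13≈0.308.
Take all of Gen-11 (6 L, value 45) → 32 L left.
Take all of Gen-24 (14 L, value 54) → 18 L left.
Fill the last 18 L with part of Gen-1: 18/24 of it earns 37.5.

18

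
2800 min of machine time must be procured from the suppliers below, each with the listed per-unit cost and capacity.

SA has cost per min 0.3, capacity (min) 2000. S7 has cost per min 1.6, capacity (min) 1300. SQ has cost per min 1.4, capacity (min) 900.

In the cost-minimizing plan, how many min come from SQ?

Cheapest first:
SA (0.3): use full 2000 → 800 min to go.
SQ (1.4): take the remaining 800 → done.
S7: unused.

800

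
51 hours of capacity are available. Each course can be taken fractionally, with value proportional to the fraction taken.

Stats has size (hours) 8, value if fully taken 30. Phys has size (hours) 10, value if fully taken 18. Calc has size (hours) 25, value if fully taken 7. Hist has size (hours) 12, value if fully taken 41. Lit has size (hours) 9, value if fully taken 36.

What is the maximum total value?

128.36

Sort by value density: Lit 36/9≈4, Stats 30/8≈3.75, Hist 41/12≈3.42, Phys 18/10≈1.8, Calc 7/25≈0.28.
Take all of Lit (9 hours, value 36) ; 42 hours left.
Stats: take in full, 8 hours for value 30 ; 34 left.
All 12 hours of Hist fit (value 41) ; 22 remain.
All 10 hours of Phys fit (value 18) ; 12 remain.
Fill the last 12 hours with part of Calc: 12/25 of it earns 3.36.
Total value = 128.36.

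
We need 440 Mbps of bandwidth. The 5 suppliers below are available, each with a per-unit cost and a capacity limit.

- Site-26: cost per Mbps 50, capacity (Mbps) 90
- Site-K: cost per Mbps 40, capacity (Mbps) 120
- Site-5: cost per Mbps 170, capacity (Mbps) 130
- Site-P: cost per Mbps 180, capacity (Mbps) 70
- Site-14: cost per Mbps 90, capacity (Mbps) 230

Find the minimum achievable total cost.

30000

Fill from the cheapest supplier first.
Take 120 from Site-K at 40 ; need 320 more.
Site-26 (50): use full 90 ; 230 Mbps to go.
Site-14 at 90: take all 230 Mbps ; 0 still needed.
Site-5, Site-P: unused.
Cost = 120×40 + 90×50 + 230×90 = 30000.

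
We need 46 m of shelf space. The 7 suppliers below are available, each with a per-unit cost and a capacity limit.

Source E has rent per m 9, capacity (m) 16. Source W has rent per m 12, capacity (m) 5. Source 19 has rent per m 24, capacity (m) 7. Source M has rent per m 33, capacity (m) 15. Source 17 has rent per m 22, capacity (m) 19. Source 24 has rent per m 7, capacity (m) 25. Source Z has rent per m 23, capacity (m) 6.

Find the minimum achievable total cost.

Cheapest first:
Take 25 from Source 24 at 7 ; need 21 more.
Source E (9): use full 16 ; 5 m to go.
Take 5 from Source W at 12 ; need 0 more.
Source 17, Source Z, Source 19, Source M: unused.
Cost = 25×7 + 16×9 + 5×12 = 379.

379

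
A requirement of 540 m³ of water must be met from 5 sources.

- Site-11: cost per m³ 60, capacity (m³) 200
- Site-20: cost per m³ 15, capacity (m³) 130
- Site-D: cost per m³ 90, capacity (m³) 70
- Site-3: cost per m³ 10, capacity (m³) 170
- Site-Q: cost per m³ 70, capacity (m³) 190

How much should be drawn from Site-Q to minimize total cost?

40

Use sources in increasing cost order.
Site-3 (10): use full 170 — 370 m³ to go.
Site-20 (15): use full 130 — 240 m³ to go.
Take 200 from Site-11 at 60 — need 40 more.
Take 40 from Site-Q at 70 to finish.
Site-D: unused.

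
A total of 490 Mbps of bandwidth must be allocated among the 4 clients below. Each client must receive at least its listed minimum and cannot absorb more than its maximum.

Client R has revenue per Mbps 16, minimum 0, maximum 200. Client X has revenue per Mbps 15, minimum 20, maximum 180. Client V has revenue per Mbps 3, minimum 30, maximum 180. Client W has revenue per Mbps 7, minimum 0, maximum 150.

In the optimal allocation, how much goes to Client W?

Meeting every minimum uses 0+20+30+0 = 50 Mbps, leaving 440.
Order the clients by revenue per Mbps: Client R 16 > Client X 15 > Client W 7 > Client V 3.
Give Client R 200 more to hit its cap of 200 — 240 left.
Client X: +160 to 180 (cap) — 80 left.
Client W: +80 (room for 150) → 80. Pool exhausted.

80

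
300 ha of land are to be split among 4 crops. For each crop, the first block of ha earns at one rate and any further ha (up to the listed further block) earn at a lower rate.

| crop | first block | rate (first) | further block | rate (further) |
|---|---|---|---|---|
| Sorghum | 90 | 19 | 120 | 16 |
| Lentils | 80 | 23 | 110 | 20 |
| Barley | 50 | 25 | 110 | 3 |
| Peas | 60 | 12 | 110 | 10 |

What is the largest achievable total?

Rank every tier by rate: Barley/T1 25 > Lentils/T1 23 > Lentils/T2 20 > Sorghum/T1 19 > Sorghum/T2 16 > Peas/T1 12 > Peas/T2 10 > Barley/T2 3.
Barley/T1 (25): +50 → 250 left.
Lentils/T1 (23): +80 → 170 left.
Lentils/T2 (20): +110 → 60 left.
Sorghum T1 at 19: only 60 left, fill 60.
Total = 25×50 + 23×80 + 20×110 + 19×60 = 6430.

6430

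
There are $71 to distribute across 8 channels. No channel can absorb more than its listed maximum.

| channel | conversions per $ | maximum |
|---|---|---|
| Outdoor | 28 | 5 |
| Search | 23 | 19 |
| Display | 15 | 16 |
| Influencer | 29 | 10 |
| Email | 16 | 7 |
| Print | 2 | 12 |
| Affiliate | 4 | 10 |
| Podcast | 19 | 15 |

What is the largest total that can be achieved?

Highest conversions per $ first: Influencer 29 > Outdoor 28 > Search 23 > Podcast 19 > Email 16 > Display 15 > Affiliate 4 > Print 2.
Give Influencer 10 to hit its cap of 10 — 61 left.
Outdoor: +5 to 5 (cap) — 56 left.
Search: +19 to 19 (cap) — 37 left.
Give Podcast 15 to hit its cap of 15 — 22 left.
Email: +7 to 7 (cap) — 15 left.
Display: +15 (room for 16) → 15. Pool exhausted.
Total = 28×5 + 23×19 + 15×15 + 29×10 + 16×7 + 19×15 = 1489.

1489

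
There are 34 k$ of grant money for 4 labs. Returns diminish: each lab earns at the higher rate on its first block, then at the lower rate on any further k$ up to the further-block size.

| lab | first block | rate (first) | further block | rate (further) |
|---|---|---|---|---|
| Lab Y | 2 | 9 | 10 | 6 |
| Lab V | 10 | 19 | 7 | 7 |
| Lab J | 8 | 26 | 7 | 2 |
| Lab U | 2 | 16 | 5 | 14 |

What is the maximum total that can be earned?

567

Order all 8 blocks by rate: Lab J/T1 26 > Lab V/T1 19 > Lab U/T1 16 > Lab U/T2 14 > Lab Y/T1 9 > Lab V/T2 7 > Lab Y/T2 6 > Lab J/T2 2.
Fill Lab J T1 block (8 at 26) ; 26 left.
Lab V/T1 (19): +10 ; 16 left.
Fill Lab U T1 block (2 at 16) ; 14 left.
Lab U T2 at 14: fill all 5 ; 9 left.
Fill Lab Y T1 block (2 at 9) ; 7 left.
Fill Lab V T2 block (7 at 7) ; 0 left.
Total = 26×8 + 19×10 + 16×2 + 14×5 + 9×2 + 7×7 = 567.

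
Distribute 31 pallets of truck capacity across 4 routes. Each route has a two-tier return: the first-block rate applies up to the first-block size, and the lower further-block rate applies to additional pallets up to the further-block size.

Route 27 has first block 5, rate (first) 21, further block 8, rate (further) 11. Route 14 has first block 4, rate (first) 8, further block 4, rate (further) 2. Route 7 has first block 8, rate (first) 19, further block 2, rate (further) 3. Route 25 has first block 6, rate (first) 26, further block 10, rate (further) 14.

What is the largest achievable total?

Rank every tier by rate: Route 25/T1 26 > Route 27/T1 21 > Route 7/T1 19 > Route 25/T2 14 > Route 27/T2 11 > Route 14/T1 8 > Route 7/T2 3 > Route 14/T2 2.
Route 25/T1 (26): +6 → 25 left.
Fill Route 27 T1 block (5 at 21) → 20 left.
Route 7 T1 at 19: fill all 8 → 12 left.
Route 25 T2 at 14: fill all 10 → 2 left.
Route 27 T2 at 11: only 2 left, fill 2.
Total = 26×6 + 21×5 + 19×8 + 14×10 + 11×2 = 575.

575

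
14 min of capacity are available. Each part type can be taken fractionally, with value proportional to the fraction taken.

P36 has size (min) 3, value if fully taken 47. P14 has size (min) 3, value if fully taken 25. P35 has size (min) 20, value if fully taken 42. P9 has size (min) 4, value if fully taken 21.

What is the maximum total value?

Rank by value-to-size ratio: P36 47/3≈15.7, P14 25/3≈8.33, P9 21/4≈5.25, P35 42/20≈2.1.
Take all of P36 (3 min, value 47) ; 11 min left.
P14: take in full, 3 min for value 25 ; 8 left.
P9: take in full, 4 min for value 21 ; 4 left.
Fill the last 4 min with part of P35: 4/20 of it earns 8.4.
Total value = 101.4.

101.4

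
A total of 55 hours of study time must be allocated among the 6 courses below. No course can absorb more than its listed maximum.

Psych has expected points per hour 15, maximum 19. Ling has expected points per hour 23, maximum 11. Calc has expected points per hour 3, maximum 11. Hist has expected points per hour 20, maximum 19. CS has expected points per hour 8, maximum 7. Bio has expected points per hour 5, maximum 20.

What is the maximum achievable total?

966

Highest expected points per hour first: Ling 23 > Hist 20 > Psych 15 > CS 8 > Bio 5 > Calc 3.
Ling takes 11 to reach its cap of 11 ; 44 left.
Hist takes 19 to reach its cap of 19 ; 25 left.
Psych takes 19 to reach its cap of 19 ; 6 left.
CS: +6 (room for 7) → 6. Pool exhausted.
Total = 15×19 + 23×11 + 20×19 + 8×6 = 966.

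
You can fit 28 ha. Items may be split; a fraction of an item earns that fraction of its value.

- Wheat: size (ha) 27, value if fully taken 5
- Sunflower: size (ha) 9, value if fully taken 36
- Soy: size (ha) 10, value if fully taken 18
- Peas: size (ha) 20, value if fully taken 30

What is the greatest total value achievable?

67.5

Best value per unit of size first: Sunflower 36/9≈4, Soy 18/10≈1.8, Peas 30/20≈1.5, Wheat 5/27≈0.185.
All 9 ha of Sunflower fit (value 36) → 19 remain.
Soy: take in full, 10 ha for value 18 → 9 left.
Fill the last 9 ha with part of Peas: 9/20 of it earns 13.5.
Total value = 67.5.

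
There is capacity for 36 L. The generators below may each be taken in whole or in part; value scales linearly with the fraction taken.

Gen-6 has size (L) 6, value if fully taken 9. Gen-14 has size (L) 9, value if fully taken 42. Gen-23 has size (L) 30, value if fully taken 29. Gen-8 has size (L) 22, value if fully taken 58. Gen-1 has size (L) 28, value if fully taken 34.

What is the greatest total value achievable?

107.5

Best value per unit of size first: Gen-14 42/9≈4.67, Gen-8 58/22≈2.64, Gen-6 9/6≈1.5, Gen-1 34/28≈1.21, Gen-23 29/30≈0.967.
All 9 L of Gen-14 fit (value 42) ; 27 remain.
All 22 L of Gen-8 fit (value 58) ; 5 remain.
Only 5 L remain; take 5/6 of Gen-6 for value 9×5/6 = 7.5.
Total value = 107.5.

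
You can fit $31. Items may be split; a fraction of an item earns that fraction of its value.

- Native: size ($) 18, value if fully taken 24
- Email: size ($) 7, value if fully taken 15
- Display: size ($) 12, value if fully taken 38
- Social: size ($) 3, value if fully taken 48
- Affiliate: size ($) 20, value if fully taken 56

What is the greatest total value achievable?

130.8

Rank by value-to-size ratio: Social 48/3≈16, Display 38/12≈3.17, Affiliate 56/20≈2.8, Email 15/7≈2.14, Native 24/18≈1.33.
Social: take in full, 3 $ for value 48 — 28 left.
All 12 $ of Display fit (value 38) — 16 remain.
16 $ left: a 16/20 share of Affiliate gives 56×16/20 = 44.8.
Total value = 130.8.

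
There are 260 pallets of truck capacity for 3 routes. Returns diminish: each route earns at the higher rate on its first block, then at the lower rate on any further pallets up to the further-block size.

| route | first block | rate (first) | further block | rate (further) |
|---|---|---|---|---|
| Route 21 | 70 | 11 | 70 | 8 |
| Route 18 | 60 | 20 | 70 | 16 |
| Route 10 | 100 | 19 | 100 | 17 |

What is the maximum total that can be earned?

4800

Order all 6 blocks by rate: Route 18/tier1 20 > Route 10/tier1 19 > Route 10/tier2 17 > Route 18/tier2 16 > Route 21/tier1 11 > Route 21/tier2 8.
Route 18/tier1 (20): +60 — 200 left.
Fill Route 10 tier1 block (100 at 19) — 100 left.
Route 10/tier2 (17): +100 — 0 left.
Total = 20×60 + 19×100 + 17×100 = 4800.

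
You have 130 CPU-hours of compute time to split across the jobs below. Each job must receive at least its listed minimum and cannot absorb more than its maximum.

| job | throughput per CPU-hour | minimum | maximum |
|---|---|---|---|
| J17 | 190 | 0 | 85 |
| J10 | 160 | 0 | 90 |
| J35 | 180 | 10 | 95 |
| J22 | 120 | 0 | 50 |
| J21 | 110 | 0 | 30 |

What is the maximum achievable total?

24250

Meeting every minimum uses 0+0+10+0+0 = 10 CPU-hours, leaving 120.
Rank by throughput per CPU-hour: J17 190 > J35 180 > J10 160 > J22 120 > J21 110.
Give J17 85 more to hit its cap of 85 — 35 left.
J35 has room for 85 more but only 35 remain, so it gets 45.
Total = 190×85 + 180×45 = 24250.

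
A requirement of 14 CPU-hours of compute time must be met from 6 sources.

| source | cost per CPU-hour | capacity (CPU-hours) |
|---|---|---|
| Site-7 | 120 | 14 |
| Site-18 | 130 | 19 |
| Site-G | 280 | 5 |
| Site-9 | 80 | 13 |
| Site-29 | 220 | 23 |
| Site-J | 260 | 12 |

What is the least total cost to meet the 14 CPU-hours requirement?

Fill from the cheapest source first.
Site-9 at 80: take all 13 CPU-hours — 1 still needed.
Site-7 at 120: take 1 of its 14 — requirement met.
Site-18, Site-29, Site-J, Site-G: unused.
Cost = 13×80 + 1×120 = 1160.

1160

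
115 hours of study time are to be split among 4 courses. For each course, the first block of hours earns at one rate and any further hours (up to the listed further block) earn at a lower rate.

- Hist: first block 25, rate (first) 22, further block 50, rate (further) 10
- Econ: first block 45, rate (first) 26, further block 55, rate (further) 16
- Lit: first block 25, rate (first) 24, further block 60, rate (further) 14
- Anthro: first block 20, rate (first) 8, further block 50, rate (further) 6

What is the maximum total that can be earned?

2640

Order all 8 blocks by rate: Econ/T1 26 > Lit/T1 24 > Hist/T1 22 > Econ/T2 16 > Lit/T2 14 > Hist/T2 10 > Anthro/T1 8 > Anthro/T2 6.
Fill Econ T1 block (45 at 26) → 70 left.
Lit T1 at 24: fill all 25 → 45 left.
Fill Hist T1 block (25 at 22) → 20 left.
Econ/T2: +20 of 55 at 16; pool empty.
Total = 26×45 + 24×25 + 22×25 + 16×20 = 2640.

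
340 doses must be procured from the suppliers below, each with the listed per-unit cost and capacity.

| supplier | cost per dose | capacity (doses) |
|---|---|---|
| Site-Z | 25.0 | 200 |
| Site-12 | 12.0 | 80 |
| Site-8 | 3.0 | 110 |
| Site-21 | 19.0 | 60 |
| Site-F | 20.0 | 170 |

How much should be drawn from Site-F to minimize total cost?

Use suppliers in increasing cost order.
Site-8 at 3.0: take all 110 doses → 230 still needed.
Take 80 from Site-12 at 12.0 → need 150 more.
Site-21 (19.0): use full 60 → 90 doses to go.
Site-F at 20.0: take 90 of its 170 → requirement met.
Site-Z: unused.

90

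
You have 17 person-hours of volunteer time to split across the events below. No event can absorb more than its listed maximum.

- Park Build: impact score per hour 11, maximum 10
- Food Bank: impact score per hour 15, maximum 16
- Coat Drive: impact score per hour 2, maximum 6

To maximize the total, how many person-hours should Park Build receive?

1

Rank by impact score per hour: Food Bank 15 > Park Build 11 > Coat Drive 2.
Food Bank: +16 to 16 (cap) ; 1 left.
Only 1 left; Park Build takes them to reach 1.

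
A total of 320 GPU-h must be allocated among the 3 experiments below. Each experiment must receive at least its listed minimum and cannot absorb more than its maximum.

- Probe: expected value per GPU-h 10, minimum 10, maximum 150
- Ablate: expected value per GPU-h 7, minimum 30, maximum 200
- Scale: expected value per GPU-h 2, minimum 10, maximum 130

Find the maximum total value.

Meeting every minimum uses 10+30+10 = 50 GPU-h, leaving 270.
Rank by expected value per GPU-h: Probe 10 > Ablate 7 > Scale 2.
Probe: +140 to 150 (cap) — 130 left.
Ablate has room for 170 more but only 130 remain, so it gets 160.
Total = 10×150 + 7×160 + 2×10 = 2640.

2640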